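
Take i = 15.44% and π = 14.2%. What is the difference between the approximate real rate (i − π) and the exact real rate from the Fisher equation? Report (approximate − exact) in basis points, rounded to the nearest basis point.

15 basis points

Approximate: r ≈ 15.440% − 14.200% = 1.2400%
Exact: (1 + 0.1544)/(1 + 0.1420) − 1 = 1.0858%
Error = 1.2400% − 1.0858% = 0.1542% → 15 basis points.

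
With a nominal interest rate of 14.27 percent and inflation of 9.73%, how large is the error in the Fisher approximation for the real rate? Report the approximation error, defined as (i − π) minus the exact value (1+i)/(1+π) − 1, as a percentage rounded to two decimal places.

0.40%

Approximate: r ≈ 14.270% − 9.730% = 4.5400%
Exact: (1 + 0.1427)/(1 + 0.0973) − 1 = 4.1374%
Error = 4.5400% − 4.1374% = 0.4026% → 0.40%.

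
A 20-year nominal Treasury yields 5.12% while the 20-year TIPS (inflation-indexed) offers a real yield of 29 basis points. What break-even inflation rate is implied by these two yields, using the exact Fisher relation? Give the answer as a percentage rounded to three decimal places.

(1 + π) = (1 + i)/(1 + r) = 1.05120 / 1.00290 = 1.048160
Break-even inflation = 1.048160 − 1 → 4.816%.

4.816%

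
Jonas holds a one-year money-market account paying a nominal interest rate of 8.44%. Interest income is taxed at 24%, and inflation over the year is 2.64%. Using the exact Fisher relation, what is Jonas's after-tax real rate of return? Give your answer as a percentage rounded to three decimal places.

After-tax nominal return = 8.44% × (1 − 0.24) = 6.4144%.
1 + r = 1.064144 / 1.02640 = 1.036773
After-tax real rate = 1.036773 − 1 → 3.677%.

3.677%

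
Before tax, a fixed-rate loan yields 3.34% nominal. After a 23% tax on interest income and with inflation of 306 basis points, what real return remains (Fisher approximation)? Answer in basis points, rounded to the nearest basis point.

After-tax nominal return = 3.34% × (1 − 0.23) = 2.5718%.
r ≈ 2.5718% − 3.06% → -49 basis points.

-49 basis points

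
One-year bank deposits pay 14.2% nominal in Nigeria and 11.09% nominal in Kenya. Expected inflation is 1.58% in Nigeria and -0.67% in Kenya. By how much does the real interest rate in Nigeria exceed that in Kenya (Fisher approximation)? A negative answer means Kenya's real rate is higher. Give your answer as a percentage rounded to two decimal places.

Nigeria: 14.2% − 1.58% = 12.620%
Kenya: 11.09% − (-0.67%) = 11.760%
Differential = 0.860% → 0.86%.

0.86%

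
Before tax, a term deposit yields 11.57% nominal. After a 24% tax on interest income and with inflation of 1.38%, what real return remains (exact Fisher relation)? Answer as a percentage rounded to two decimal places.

7.31%

After-tax nominal return = 11.57% × (1 − 0.24) = 8.7932%.
1 + r = 1.087932 / 1.01380 = 1.073123
After-tax real rate = 1.073123 − 1 → 7.31%.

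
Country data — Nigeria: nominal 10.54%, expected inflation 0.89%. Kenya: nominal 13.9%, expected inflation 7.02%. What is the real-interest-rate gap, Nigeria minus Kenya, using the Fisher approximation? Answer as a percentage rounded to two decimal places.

Nigeria: 10.54% − 0.89% = 9.650%
Kenya: 13.9% − 7.02% = 6.880%
Differential = 2.770% → 2.77%.

2.77%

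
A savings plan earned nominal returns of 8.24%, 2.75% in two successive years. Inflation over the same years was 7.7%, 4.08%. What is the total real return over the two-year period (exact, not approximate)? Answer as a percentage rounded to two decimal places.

Nominal growth factor = 1.0824 × 1.0275 = 1.112166
Price-level growth factor = 1.0770 × 1.0408 = 1.120942
Real growth factor = 1.112166 / 1.120942 = 0.992171
Total real return = 0.992171 − 1 → -0.78%.

-0.78%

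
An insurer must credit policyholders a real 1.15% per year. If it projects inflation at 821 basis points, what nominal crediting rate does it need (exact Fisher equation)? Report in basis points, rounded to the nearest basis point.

(1 + i) = (1 + r)(1 + π) = 1.01150 × 1.08210 = 1.09454415
i = 1.09454415 − 1, so the required nominal rate is 945 basis points.

945 basis points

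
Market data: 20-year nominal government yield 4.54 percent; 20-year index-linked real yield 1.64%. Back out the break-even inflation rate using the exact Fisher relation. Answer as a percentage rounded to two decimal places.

(1 + π) = (1 + i)/(1 + r) = 1.04540 / 1.01640 = 1.028532
Break-even inflation = 1.028532 − 1 → 2.85%.

2.85%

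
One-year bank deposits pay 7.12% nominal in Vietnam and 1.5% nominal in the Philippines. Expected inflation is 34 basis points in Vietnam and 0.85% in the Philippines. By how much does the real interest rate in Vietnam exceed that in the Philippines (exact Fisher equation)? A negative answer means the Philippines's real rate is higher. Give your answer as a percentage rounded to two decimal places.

Vietnam: (1 + 0.0712)/(1 + 0.0034) − 1 = 6.7570%
The Philippines: (1 + 0.0150)/(1 + 0.0085) − 1 = 0.6445%
Differential = 6.7570% − 0.6445% = 6.1125% → 6.11%.

6.11%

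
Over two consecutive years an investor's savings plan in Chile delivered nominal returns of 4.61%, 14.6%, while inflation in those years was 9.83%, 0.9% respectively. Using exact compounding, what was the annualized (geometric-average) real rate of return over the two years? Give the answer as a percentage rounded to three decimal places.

4.009%

Compound the nominal returns: 1.0461 × 1.1460 = 1.198830600.
Compound inflation: 1.0983 × 1.0090 = 1.108184700.
Deflate: 1.198830600 / 1.108184700 = 1.081796744.
Annualized real rate = 1.081796744^(1/2) − 1 = 4.00946% → 4.009%.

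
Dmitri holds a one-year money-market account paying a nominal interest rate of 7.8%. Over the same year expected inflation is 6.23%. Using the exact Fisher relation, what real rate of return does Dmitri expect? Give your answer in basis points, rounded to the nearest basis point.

1 + r = 1.07800 / 1.06230 = 1.014779
r = 1.014779 − 1 = 1.4779%, i.e. 148 basis points.

148 basis points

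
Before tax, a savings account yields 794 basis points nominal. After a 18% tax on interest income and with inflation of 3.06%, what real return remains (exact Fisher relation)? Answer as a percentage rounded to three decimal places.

After-tax nominal return = 7.94% × (1 − 0.18) = 6.5108%.
1 + r = 1.065108 / 1.03060 = 1.033483
After-tax real rate = 1.033483 − 1 → 3.348%.

3.348%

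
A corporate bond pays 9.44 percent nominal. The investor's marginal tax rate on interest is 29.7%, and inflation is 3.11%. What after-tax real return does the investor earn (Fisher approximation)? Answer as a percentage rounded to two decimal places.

3.53%

After-tax nominal return = 9.44% × (1 − 0.297) = 6.63632%.
r ≈ 6.63632% − 3.11% → 3.53%.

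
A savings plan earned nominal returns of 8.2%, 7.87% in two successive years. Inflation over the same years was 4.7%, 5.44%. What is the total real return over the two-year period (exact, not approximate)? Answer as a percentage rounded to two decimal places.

Compound the nominal returns: 1.0820 × 1.0787 = 1.167153.
Compound inflation: 1.0470 × 1.0544 = 1.103957.
Deflate: 1.167153 / 1.103957 = 1.057246.
Total real return = 1.057246 − 1 → 5.72%.

5.72%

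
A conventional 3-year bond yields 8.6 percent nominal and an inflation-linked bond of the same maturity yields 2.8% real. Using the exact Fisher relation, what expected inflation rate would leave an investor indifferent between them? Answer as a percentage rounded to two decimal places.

(1 + π) = (1 + i)/(1 + r) = 1.08600 / 1.02800 = 1.056420
Break-even inflation = 1.056420 − 1 → 5.64%.

5.64%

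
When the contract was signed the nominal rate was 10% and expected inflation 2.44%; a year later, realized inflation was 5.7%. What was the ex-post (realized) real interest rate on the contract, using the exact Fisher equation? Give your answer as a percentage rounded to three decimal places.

4.068%

Ex-post: (1 + 0.1000)/(1 + 0.0570) − 1 = 4.0681%
So the realized real rate is 4.068%.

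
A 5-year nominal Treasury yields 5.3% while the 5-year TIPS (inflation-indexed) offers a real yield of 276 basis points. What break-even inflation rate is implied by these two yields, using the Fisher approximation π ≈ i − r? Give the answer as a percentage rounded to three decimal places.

π ≈ i − r = 5.3% − 2.76% → 2.540%.

2.540%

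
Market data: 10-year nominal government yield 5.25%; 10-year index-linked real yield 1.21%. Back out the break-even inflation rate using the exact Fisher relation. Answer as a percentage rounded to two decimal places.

(1 + π) = (1 + i)/(1 + r) = 1.05250 / 1.01210 = 1.039917
Break-even inflation = 1.039917 − 1 → 3.99%.

3.99%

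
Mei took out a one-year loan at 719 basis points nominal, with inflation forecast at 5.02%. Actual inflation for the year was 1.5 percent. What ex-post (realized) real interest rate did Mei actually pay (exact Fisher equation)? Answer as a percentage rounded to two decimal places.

5.61%

Ex-post: (1 + 0.0719)/(1 + 0.0150) − 1 = 5.6059%
So the realized real rate is 5.61%.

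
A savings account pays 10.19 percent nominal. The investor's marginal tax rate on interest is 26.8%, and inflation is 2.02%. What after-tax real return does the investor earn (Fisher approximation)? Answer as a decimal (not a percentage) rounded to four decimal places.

0.0544

After-tax nominal return = 10.19% × (1 − 0.268) = 7.45908%.
r ≈ 7.45908% − 2.02% → 0.0544.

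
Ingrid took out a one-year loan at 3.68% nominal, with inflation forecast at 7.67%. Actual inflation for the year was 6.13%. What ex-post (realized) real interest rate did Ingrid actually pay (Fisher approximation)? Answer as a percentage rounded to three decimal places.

Ex-post: 3.68% − 6.13% = -2.450%
So the realized real rate is -2.450%.

-2.450%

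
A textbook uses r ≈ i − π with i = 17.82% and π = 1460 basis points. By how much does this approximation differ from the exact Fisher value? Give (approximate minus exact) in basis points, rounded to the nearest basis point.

Approximate: r ≈ 17.820% − 14.600% = 3.2200%
Exact: (1 + 0.1782)/(1 + 0.1460) − 1 = 2.8098%
Error = 3.2200% − 2.8098% = 0.4102% → 41 basis points.

41 basis points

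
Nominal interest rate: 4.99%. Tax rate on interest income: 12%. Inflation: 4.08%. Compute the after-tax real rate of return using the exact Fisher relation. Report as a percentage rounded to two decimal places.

After-tax nominal return = 4.99% × (1 − 0.12) = 4.3912%.
1 + r = 1.043912 / 1.04080 = 1.002990
After-tax real rate = 1.002990 − 1 → 0.30%.

0.30%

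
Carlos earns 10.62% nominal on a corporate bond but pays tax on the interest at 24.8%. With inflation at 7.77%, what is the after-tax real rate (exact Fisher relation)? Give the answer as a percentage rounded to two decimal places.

After-tax nominal return = 10.62% × (1 − 0.248) = 7.98624%.
1 + r = 1.0798624 / 1.07770 = 1.002006
After-tax real rate = 1.002006 − 1 → 0.20%.

0.20%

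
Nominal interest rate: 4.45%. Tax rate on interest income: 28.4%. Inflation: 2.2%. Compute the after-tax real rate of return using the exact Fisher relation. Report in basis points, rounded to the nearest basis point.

After-tax nominal return = 4.45% × (1 − 0.284) = 3.1862%.
1 + r = 1.031862 / 1.02200 = 1.0096497
After-tax real rate = 1.0096497 − 1 → 96 basis points.

96 basis points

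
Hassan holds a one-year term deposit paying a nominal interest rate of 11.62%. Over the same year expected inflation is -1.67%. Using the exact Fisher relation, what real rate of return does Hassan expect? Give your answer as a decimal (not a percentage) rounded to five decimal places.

0.13516

By the Fisher relation, 1 + r = (1 + i)/(1 + π).
1 + r = 1.11620 / 0.98330 = 1.135157
r = 1.135157 − 1 = 13.5157%, i.e. 0.13516.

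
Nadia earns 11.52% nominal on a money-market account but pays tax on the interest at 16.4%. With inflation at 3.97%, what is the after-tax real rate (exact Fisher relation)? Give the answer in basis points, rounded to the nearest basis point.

After-tax nominal return = 11.52% × (1 − 0.164) = 9.63072%.
1 + r = 1.0963072 / 1.03970 = 1.054446
After-tax real rate = 1.054446 − 1 → 544 basis points.

544 basis points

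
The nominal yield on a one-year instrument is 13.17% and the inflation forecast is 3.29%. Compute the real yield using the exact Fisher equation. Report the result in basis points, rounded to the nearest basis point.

957 basis points

By the Fisher equation, 1 + r = (1 + i)/(1 + π).
1 + r = 1.13170 / 1.03290 = 1.095653
r = 1.095653 − 1 = 9.5653%, i.e. 957 basis points.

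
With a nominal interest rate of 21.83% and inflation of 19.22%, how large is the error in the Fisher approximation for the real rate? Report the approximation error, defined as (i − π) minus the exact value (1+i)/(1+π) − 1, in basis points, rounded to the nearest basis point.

42 basis points

Approximate: r ≈ 21.830% − 19.220% = 2.6100%
Exact: (1 + 0.2183)/(1 + 0.1922) − 1 = 2.1892%
Error = 2.6100% − 2.1892% = 0.4208% → 42 basis points.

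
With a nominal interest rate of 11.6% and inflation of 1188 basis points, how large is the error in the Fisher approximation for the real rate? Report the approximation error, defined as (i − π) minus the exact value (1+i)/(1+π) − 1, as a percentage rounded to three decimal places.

Approximate: r ≈ 11.600% − 11.880% = -0.2800%
Exact: (1 + 0.1160)/(1 + 0.1188) − 1 = -0.2503%
Error = -0.2800% − (-0.2503%) = -0.0297% → -0.030%.

-0.030%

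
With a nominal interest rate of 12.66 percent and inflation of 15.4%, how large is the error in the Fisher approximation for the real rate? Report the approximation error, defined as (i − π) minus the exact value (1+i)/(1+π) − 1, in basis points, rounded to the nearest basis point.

-37 basis points

Approximate: r ≈ 12.660% − 15.400% = -2.7400%
Exact: (1 + 0.1266)/(1 + 0.1540) − 1 = -2.3744%
Error = -2.7400% − (-2.3744%) = -0.3656% → -37 basis points.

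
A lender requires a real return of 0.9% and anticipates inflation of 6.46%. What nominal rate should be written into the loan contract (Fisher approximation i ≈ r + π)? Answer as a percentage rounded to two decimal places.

7.36%

i ≈ r + π = 0.9% + 6.46% = 7.36%.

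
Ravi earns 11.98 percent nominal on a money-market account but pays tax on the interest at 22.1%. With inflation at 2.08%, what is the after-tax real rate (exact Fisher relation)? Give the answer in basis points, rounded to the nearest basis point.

After-tax nominal return = 11.98% × (1 − 0.221) = 9.33242%.
1 + r = 1.0933242 / 1.02080 = 1.071046
After-tax real rate = 1.071046 − 1 → 710 basis points.

710 basis points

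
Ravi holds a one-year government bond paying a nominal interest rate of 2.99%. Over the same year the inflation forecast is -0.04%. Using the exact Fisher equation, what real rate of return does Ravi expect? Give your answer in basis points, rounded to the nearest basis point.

By the Fisher equation, 1 + r = (1 + i)/(1 + π).
1 + r = 1.02990 / 0.99960 = 1.030312
r = 1.030312 − 1 = 3.0312%, i.e. 303 basis points.

303 basis points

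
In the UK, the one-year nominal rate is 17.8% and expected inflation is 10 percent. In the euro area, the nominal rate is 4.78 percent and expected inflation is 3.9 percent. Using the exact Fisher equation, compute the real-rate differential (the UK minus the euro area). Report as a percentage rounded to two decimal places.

6.24%

The UK: (1 + 0.1780)/(1 + 0.1000) − 1 = 7.0909%
The euro area: (1 + 0.0478)/(1 + 0.0390) − 1 = 0.8470%
Differential = 7.0909% − 0.8470% = 6.2439% → 6.24%.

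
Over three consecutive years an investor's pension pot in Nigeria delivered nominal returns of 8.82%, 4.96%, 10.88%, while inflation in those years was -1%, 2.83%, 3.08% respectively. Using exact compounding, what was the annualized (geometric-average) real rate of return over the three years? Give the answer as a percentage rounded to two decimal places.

Compound the nominal returns: 1.0882 × 1.0496 × 1.1088 = 1.26644333.
Compound inflation: 0.9900 × 1.0283 × 1.0308 = 1.04937192.
Deflate: 1.26644333 / 1.04937192 = 1.20685841.
Annualized real rate = 1.20685841^(1/3) − 1 = 6.4679% → 6.47%.

6.47%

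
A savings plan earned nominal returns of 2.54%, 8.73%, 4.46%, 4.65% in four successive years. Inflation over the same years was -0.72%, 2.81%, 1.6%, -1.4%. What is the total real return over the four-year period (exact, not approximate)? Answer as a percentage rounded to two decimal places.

19.20%

Nominal growth factor = 1.0254 × 1.0873 × 1.0446 × 1.0465 = 1.218799
Price-level growth factor = 0.9928 × 1.0281 × 1.0160 × 0.9860 = 1.022510
Real growth factor = 1.218799 / 1.022510 = 1.191967
Total real return = 1.191967 − 1 → 19.20%.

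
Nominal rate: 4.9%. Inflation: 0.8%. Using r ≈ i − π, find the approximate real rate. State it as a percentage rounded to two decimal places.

r ≈ i − π = 4.9% − 0.8% = 4.10%.

4.10%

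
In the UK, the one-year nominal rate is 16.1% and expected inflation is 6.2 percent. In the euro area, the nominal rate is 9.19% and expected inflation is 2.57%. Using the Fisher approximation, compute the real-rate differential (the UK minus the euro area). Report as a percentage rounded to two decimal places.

3.28%

The UK: 16.1% − 6.2% = 9.900%
The euro area: 9.19% − 2.57% = 6.620%
Differential = 3.280% → 3.28%.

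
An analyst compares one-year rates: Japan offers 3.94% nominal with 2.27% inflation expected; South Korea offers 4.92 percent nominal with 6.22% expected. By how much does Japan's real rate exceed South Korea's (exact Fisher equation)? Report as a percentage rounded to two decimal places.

Japan: (1 + 0.0394)/(1 + 0.0227) − 1 = 1.6329%
South Korea: (1 + 0.0492)/(1 + 0.0622) − 1 = -1.2239%
Differential = 1.6329% − (-1.2239%) = 2.8568% → 2.86%.

2.86%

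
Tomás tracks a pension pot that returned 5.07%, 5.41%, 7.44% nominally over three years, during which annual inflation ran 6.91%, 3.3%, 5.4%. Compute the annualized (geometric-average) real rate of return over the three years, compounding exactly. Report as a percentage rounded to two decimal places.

Compound the nominal returns: 1.0507 × 1.0541 × 1.0744 = 1.18994406.
Compound inflation: 1.0691 × 1.0330 × 1.0540 = 1.16401684.
Deflate: 1.18994406 / 1.16401684 = 1.02227392.
Annualized real rate = 1.02227392^(1/3) − 1 = 0.7370% → 0.74%.

0.74%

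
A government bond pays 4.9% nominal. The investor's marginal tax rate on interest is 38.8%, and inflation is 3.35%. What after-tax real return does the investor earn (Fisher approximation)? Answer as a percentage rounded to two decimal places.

After-tax nominal return = 4.9% × (1 − 0.388) = 2.9988%.
r ≈ 2.9988% − 3.35% → -0.35%.

-0.35%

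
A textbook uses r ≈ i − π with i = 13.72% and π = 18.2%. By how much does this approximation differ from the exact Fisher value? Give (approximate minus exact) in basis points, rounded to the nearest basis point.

Approximate: r ≈ 13.720% − 18.200% = -4.4800%
Exact: (1 + 0.1372)/(1 + 0.1820) − 1 = -3.7902%
Error = -4.4800% − (-3.7902%) = -0.6898% → -69 basis points.

-69 basis points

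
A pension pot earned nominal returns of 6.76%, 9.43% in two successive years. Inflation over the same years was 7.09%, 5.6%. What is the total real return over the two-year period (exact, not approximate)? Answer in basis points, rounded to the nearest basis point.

Nominal growth factor = 1.0676 × 1.0943 = 1.168275
Price-level growth factor = 1.0709 × 1.0560 = 1.130870
Real growth factor = 1.168275 / 1.130870 = 1.033076
Total real return = 1.033076 − 1 → 331 basis points.

331 basis points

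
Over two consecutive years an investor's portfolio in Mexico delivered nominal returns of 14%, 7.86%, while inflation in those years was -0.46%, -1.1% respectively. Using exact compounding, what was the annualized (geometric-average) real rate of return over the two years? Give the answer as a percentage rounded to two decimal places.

Compound the nominal returns: 1.1400 × 1.0786 = 1.22960400.
Compound inflation: 0.9954 × 0.9890 = 0.98445060.
Deflate: 1.22960400 / 0.98445060 = 1.24902560.
Annualized real rate = 1.24902560^(1/2) − 1 = 11.7598% → 11.76%.

11.76%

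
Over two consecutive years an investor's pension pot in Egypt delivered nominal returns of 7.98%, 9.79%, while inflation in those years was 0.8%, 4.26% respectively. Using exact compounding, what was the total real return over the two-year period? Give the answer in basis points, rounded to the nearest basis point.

Compound the nominal returns: 1.0798 × 1.0979 = 1.185512.
Compound inflation: 1.0080 × 1.0426 = 1.050941.
Deflate: 1.185512 / 1.050941 = 1.128049.
Total real return = 1.128049 − 1 → 1280 basis points.

1280 basis points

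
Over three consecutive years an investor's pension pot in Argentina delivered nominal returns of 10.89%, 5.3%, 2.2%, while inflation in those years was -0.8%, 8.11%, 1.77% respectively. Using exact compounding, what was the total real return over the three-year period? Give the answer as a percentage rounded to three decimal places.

Compound the nominal returns: 1.1089 × 1.0530 × 1.0220 = 1.193360.
Compound inflation: 0.9920 × 1.0811 × 1.0177 = 1.091434.
Deflate: 1.193360 / 1.091434 = 1.093388.
Total real return = 1.093388 − 1 → 9.339%.

9.339%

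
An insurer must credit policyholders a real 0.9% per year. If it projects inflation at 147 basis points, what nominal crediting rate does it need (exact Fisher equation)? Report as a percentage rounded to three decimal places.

(1 + i) = (1 + r)(1 + π) = 1.00900 × 1.01470 = 1.0238323
i = 1.0238323 − 1, so the required nominal rate is 2.383%.

2.383%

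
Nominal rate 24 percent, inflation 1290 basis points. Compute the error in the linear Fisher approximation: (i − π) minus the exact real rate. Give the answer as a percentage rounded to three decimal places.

Approximate: r ≈ 24.000% − 12.900% = 11.1000%
Exact: (1 + 0.2400)/(1 + 0.1290) − 1 = 9.8317%
Error = 11.1000% − 9.8317% = 1.2683% → 1.268%.

1.268%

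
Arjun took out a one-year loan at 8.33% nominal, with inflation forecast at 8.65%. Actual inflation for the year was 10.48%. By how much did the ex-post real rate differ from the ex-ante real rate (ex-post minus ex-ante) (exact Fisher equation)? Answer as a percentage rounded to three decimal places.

Ex-ante: (1 + 0.0833)/(1 + 0.0865) − 1 = -0.29452%
Ex-post: (1 + 0.0833)/(1 + 0.1048) − 1 = -1.94605%
Difference (ex-post − ex-ante) = -1.65153% → -1.652%.

-1.652%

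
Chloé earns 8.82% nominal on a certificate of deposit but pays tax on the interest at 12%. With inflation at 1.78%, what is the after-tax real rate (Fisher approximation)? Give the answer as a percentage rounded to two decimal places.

5.98%

After-tax nominal return = 8.82% × (1 − 0.12) = 7.7616%.
r ≈ 7.7616% − 1.78% → 5.98%.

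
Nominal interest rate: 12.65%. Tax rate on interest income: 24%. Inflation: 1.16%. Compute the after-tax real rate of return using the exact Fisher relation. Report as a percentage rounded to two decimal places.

8.36%

After-tax nominal return = 12.65% × (1 − 0.24) = 9.6140%.
1 + r = 1.09614 / 1.01160 = 1.083571
After-tax real rate = 1.083571 − 1 → 8.36%.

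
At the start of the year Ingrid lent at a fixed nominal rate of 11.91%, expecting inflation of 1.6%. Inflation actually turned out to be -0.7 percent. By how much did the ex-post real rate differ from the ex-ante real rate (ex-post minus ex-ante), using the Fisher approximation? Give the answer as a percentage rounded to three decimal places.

2.300%

Ex-ante: 11.91% − 1.6% = 10.310%
Ex-post: 11.91% − (-0.7%) = 12.610%
Difference (ex-post − ex-ante) = 2.3000% → 2.300%.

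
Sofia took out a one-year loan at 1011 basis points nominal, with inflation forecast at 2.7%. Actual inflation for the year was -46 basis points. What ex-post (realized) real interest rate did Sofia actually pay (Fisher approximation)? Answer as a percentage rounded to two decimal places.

10.57%

Ex-post: 10.11% − (-0.46%) = 10.570%
So the realized real rate is 10.57%.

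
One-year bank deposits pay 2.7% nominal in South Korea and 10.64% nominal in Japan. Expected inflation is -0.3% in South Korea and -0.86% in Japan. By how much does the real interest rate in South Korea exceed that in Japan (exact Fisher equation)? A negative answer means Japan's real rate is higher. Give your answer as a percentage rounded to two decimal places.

South Korea: (1 + 0.0270)/(1 − 0.0030) − 1 = 3.0090%
Japan: (1 + 0.1064)/(1 − 0.0086) − 1 = 11.5998%
Differential = 3.0090% − 11.5998% = -8.5907% → -8.59%.

-8.59%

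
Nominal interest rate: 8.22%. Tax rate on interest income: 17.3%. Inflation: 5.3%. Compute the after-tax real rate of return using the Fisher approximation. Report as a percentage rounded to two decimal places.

After-tax nominal return = 8.22% × (1 − 0.173) = 6.79794%.
r ≈ 6.79794% − 5.3% → 1.50%.

1.50%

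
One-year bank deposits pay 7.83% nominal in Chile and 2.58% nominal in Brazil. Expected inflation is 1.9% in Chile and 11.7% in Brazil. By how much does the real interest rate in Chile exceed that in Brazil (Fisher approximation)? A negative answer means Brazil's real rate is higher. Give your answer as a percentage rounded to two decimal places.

Chile: 7.83% − 1.9% = 5.930%
Brazil: 2.58% − 11.7% = -9.120%
Differential = 15.050% → 15.05%.

15.05%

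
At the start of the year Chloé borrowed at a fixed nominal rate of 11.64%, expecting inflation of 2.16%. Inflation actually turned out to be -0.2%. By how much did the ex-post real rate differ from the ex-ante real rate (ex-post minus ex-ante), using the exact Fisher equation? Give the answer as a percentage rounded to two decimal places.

Ex-ante: (1 + 0.1164)/(1 + 0.0216) − 1 = 9.2796%
Ex-post: (1 + 0.1164)/(1 − 0.0020) − 1 = 11.8637%
Difference (ex-post − ex-ante) = 2.5842% → 2.58%.

2.58%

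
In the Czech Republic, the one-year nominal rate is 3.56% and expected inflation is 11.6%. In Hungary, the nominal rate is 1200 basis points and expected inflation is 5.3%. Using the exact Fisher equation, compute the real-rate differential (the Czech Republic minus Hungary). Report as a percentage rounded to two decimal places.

The Czech Republic: (1 + 0.0356)/(1 + 0.1160) − 1 = -7.2043%
Hungary: (1 + 0.1200)/(1 + 0.0530) − 1 = 6.3628%
Differential = -7.2043% − 6.3628% = -13.5671% → -13.57%.

-13.57%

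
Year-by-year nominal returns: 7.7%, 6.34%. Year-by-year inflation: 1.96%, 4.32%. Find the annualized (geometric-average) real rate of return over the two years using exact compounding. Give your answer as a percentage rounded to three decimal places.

Compound the nominal returns: 1.0770 × 1.0634 = 1.14528180.
Compound inflation: 1.0196 × 1.0432 = 1.06364672.
Deflate: 1.14528180 / 1.06364672 = 1.07675018.
Annualized real rate = 1.07675018^(1/2) − 1 = 3.7666% → 3.767%.

3.767%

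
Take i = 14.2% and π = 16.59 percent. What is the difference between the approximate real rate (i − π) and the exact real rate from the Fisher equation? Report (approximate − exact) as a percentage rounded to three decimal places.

Approximate: r ≈ 14.200% − 16.590% = -2.3900%
Exact: (1 + 0.1420)/(1 + 0.1659) − 1 = -2.0499%
Error = -2.3900% − (-2.0499%) = -0.3401% → -0.340%.

-0.340%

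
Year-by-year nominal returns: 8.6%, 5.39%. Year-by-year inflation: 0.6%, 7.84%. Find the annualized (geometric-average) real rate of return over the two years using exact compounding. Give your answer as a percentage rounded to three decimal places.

Compound the nominal returns: 1.0860 × 1.0539 = 1.14453540.
Compound inflation: 1.0060 × 1.0784 = 1.08487040.
Deflate: 1.14453540 / 1.08487040 = 1.05499735.
Annualized real rate = 1.05499735^(1/2) − 1 = 2.7131% → 2.713%.

2.713%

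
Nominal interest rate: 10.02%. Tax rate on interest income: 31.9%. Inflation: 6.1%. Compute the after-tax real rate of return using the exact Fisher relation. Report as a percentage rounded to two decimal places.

0.68%

After-tax nominal return = 10.02% × (1 − 0.319) = 6.82362%.
1 + r = 1.0682362 / 1.06100 = 1.006820
After-tax real rate = 1.006820 − 1 → 0.68%.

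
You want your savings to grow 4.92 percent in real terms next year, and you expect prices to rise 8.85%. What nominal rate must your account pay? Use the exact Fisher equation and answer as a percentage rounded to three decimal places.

(1 + i) = (1 + r)(1 + π) = 1.04920 × 1.08850 = 1.1420542
i = 1.1420542 − 1, so the required nominal rate is 14.205%.

14.205%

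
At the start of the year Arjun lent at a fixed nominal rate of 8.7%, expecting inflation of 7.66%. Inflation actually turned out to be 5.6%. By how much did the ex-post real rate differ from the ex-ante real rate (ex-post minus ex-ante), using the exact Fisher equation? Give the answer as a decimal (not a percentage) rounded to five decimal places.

Ex-ante: (1 + 0.0870)/(1 + 0.0766) − 1 = 0.9660%
Ex-post: (1 + 0.0870)/(1 + 0.0560) − 1 = 2.9356%
Difference (ex-post − ex-ante) = 1.9696% → 0.01970.

0.01970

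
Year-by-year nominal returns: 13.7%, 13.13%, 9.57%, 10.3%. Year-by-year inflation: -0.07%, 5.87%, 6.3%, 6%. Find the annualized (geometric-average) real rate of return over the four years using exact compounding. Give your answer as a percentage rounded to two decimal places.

6.86%

Compound the nominal returns: 1.1370 × 1.1313 × 1.0957 × 1.1030 = 1.55455262.
Compound inflation: 0.9993 × 1.0587 × 1.0630 × 1.0600 = 1.19208694.
Deflate: 1.55455262 / 1.19208694 = 1.30405977.
Annualized real rate = 1.30405977^(1/4) − 1 = 6.8623% → 6.86%.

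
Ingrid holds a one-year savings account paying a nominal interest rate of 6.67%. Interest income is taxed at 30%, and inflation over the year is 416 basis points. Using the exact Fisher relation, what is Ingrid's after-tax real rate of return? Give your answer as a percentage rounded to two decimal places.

0.49%

After-tax nominal return = 6.67% × (1 − 0.3) = 4.6690%.
1 + r = 1.04669 / 1.04160 = 1.004887
After-tax real rate = 1.004887 − 1 → 0.49%.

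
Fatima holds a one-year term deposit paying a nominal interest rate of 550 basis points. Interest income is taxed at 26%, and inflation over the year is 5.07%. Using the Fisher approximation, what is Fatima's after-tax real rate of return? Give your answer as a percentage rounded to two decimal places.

After-tax nominal return = 5.5% × (1 − 0.26) = 4.0700%.
r ≈ 4.0700% − 5.07% → -1.00%.

-1.00%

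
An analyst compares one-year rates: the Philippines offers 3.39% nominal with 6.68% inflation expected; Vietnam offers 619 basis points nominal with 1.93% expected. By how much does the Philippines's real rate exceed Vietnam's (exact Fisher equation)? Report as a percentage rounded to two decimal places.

-7.26%

The Philippines: (1 + 0.0339)/(1 + 0.0668) − 1 = -3.0840%
Vietnam: (1 + 0.0619)/(1 + 0.0193) − 1 = 4.1793%
Differential = -3.0840% − 4.1793% = -7.2633% → -7.26%.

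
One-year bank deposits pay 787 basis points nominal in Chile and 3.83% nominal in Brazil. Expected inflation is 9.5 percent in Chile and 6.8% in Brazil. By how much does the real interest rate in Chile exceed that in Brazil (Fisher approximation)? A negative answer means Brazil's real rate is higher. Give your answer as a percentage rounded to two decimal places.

Chile: 7.87% − 9.5% = -1.630%
Brazil: 3.83% − 6.8% = -2.970%
Differential = 1.340% → 1.34%.

1.34%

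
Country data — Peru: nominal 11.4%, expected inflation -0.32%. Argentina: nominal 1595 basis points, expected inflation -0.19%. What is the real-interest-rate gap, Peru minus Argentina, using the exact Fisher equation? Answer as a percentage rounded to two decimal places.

-4.41%

Peru: (1 + 0.1140)/(1 − 0.0032) − 1 = 11.7576%
Argentina: (1 + 0.1595)/(1 − 0.0019) − 1 = 16.1707%
Differential = 11.7576% − 16.1707% = -4.4131% → -4.41%.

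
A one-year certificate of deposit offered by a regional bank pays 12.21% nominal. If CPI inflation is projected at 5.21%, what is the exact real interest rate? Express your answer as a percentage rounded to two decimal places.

1 + r = 1.12210 / 1.05210 = 1.066534
r = 1.066534 − 1 = 6.6534%, i.e. 6.65%.

6.65%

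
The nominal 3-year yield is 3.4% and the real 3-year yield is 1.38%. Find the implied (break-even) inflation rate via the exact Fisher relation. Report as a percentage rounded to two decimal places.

(1 + π) = (1 + i)/(1 + r) = 1.03400 / 1.01380 = 1.019925
Break-even inflation = 1.019925 − 1 → 1.99%.

1.99%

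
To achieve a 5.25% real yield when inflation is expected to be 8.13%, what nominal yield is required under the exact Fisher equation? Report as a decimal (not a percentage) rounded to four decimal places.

0.1381

(1 + i) = (1 + r)(1 + π) = 1.05250 × 1.08130 = 1.13806825
i = 1.13806825 − 1, so the required nominal rate is 0.1381.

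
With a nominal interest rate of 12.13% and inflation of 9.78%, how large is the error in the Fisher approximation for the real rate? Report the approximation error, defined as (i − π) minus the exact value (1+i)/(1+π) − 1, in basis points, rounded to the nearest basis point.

Approximate: r ≈ 12.130% − 9.780% = 2.3500%
Exact: (1 + 0.1213)/(1 + 0.0978) − 1 = 2.1406%
Error = 2.3500% − 2.1406% = 0.2094% → 21 basis points.

21 basis points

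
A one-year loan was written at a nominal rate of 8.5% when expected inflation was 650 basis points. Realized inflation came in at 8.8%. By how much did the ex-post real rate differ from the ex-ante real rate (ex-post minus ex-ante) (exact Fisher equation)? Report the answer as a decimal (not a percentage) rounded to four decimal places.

-0.0215

Ex-ante: (1 + 0.0850)/(1 + 0.0650) − 1 = 1.8779%
Ex-post: (1 + 0.0850)/(1 + 0.0880) − 1 = -0.2757%
Difference (ex-post − ex-ante) = -2.1537% → -0.0215.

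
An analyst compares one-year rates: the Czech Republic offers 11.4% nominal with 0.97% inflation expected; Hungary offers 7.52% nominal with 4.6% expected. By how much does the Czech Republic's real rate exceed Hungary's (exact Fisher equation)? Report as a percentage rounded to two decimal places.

The Czech Republic: (1 + 0.1140)/(1 + 0.0097) − 1 = 10.3298%
Hungary: (1 + 0.0752)/(1 + 0.0460) − 1 = 2.7916%
Differential = 10.3298% − 2.7916% = 7.5382% → 7.54%.

7.54%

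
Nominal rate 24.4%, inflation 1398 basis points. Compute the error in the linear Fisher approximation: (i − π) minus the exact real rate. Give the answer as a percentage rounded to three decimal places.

Approximate: r ≈ 24.400% − 13.980% = 10.4200%
Exact: (1 + 0.2440)/(1 + 0.1398) − 1 = 9.1420%
Error = 10.4200% − 9.1420% = 1.2780% → 1.278%.

1.278%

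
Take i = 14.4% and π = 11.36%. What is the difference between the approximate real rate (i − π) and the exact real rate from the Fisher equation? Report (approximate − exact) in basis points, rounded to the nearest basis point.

31 basis points

Approximate: r ≈ 14.400% − 11.360% = 3.0400%
Exact: (1 + 0.1440)/(1 + 0.1136) − 1 = 2.7299%
Error = 3.0400% − 2.7299% = 0.3101% → 31 basis points.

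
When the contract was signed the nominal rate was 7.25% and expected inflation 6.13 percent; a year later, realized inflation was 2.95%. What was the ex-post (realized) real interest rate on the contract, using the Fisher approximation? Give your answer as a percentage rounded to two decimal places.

4.30%

Ex-post: 7.25% − 2.95% = 4.300%
So the realized real rate is 4.30%.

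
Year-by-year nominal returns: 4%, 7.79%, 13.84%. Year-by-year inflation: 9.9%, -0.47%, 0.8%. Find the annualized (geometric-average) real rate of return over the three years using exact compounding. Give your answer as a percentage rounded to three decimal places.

Compound the nominal returns: 1.0400 × 1.0779 × 1.1384 = 1.27616461.
Compound inflation: 1.0990 × 0.9953 × 1.0080 = 1.10258538.
Deflate: 1.27616461 / 1.10258538 = 1.15742929.
Annualized real rate = 1.15742929^(1/3) − 1 = 4.9941% → 4.994%.

4.994%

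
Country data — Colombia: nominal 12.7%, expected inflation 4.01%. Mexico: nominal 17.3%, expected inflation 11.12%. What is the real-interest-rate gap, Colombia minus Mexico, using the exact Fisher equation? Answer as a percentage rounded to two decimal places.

Colombia: (1 + 0.1270)/(1 + 0.0401) − 1 = 8.3550%
Mexico: (1 + 0.1730)/(1 + 0.1112) − 1 = 5.5616%
Differential = 8.3550% − 5.5616% = 2.7934% → 2.79%.

2.79%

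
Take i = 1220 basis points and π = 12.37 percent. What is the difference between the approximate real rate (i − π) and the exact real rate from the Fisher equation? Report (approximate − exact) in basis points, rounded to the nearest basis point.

Approximate: r ≈ 12.200% − 12.370% = -0.1700%
Exact: (1 + 0.1220)/(1 + 0.1237) − 1 = -0.1513%
Error = -0.1700% − (-0.1513%) = -0.0187% → -2 basis points.

-2 basis points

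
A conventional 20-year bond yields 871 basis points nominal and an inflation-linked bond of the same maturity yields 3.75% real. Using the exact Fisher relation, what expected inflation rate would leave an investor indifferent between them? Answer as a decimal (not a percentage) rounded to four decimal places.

0.0478

(1 + π) = (1 + i)/(1 + r) = 1.08710 / 1.03750 = 1.047807
Break-even inflation = 1.047807 − 1 → 0.0478.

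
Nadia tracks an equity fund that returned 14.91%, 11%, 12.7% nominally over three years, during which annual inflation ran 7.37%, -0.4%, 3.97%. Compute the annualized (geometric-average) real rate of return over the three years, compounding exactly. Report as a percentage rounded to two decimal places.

8.94%

Compound the nominal returns: 1.1491 × 1.1100 × 1.1270 = 1.43748963.
Compound inflation: 1.0737 × 0.9960 × 1.0397 = 1.11186059.
Deflate: 1.43748963 / 1.11186059 = 1.29286859.
Annualized real rate = 1.29286859^(1/3) − 1 = 8.9394% → 8.94%.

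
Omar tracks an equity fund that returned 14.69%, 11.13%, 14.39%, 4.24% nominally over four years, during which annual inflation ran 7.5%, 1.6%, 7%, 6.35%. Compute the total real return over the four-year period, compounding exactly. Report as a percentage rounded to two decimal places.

Compound the nominal returns: 1.1469 × 1.1113 × 1.1439 × 1.0424 = 1.519775.
Compound inflation: 1.0750 × 1.0160 × 1.0700 × 1.0635 = 1.242864.
Deflate: 1.519775 / 1.242864 = 1.222801.
Total real return = 1.222801 − 1 → 22.28%.

22.28%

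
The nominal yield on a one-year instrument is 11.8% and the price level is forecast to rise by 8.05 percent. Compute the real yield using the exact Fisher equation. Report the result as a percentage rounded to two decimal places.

By the Fisher equation, 1 + r = (1 + i)/(1 + π).
1 + r = 1.11800 / 1.08050 = 1.034706
r = 1.034706 − 1 = 3.4706%, i.e. 3.47%.

3.47%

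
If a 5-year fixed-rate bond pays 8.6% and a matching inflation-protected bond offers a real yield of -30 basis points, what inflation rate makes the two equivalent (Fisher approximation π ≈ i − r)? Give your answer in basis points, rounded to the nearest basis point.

890 basis points

π ≈ i − r = 8.6% − (-0.3%) → 890 basis points.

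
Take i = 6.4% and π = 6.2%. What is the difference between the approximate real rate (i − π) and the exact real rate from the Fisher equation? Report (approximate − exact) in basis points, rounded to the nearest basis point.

1 basis points

Approximate: r ≈ 6.400% − 6.200% = 0.2000%
Exact: (1 + 0.0640)/(1 + 0.0620) − 1 = 0.1883%
Error = 0.2000% − 0.1883% = 0.0117% → 1 basis points.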